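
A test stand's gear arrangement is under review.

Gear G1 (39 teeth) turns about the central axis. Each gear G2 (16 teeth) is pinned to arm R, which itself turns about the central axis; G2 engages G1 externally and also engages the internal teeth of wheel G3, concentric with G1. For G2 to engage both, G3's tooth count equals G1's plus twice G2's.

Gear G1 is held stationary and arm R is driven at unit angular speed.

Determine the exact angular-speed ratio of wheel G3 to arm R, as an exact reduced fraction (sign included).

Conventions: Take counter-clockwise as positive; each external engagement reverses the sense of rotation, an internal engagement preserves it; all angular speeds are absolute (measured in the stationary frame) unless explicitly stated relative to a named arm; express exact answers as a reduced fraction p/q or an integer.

planetary set (39T centre, 16T on arm, 71T internal) — Willis relation
ring teeth: 39 + 2·16 = 71
39(ω_sun−ω_arm) = −71(ω_ring−ω_arm),  ω_sun = 0, ω_arm = 1
ω_ring = 1 − (39/71)(0−1) = 110/71
ω_out/ω_in = 110/71

110/71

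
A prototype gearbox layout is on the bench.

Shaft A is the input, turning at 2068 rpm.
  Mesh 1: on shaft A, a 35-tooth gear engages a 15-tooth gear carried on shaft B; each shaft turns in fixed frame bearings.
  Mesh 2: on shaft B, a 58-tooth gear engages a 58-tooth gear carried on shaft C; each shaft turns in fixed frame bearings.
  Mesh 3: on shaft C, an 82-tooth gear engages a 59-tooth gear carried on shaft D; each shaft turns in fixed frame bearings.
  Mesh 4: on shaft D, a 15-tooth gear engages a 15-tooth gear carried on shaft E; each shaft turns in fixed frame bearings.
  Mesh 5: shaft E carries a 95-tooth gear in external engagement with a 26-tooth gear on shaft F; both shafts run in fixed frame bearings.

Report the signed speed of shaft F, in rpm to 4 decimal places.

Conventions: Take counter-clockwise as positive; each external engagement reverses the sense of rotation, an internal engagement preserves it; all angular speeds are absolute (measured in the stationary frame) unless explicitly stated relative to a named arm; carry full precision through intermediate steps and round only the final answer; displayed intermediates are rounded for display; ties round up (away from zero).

-24504.1373 rpm

class = fixed-axis compound train [5 meshes; 5 ratios multiply, 5 sense flips]
mesh 1 [35T→15T]: ω = 2068.0000×35/15 = 4825.3333 rpm, sense flips to −
mesh 2 [58T→58T]: ω = 4825.3333×58/58 = 4825.3333 rpm, sense flips to +
mesh 3 [82T→59T]: ω = 4825.3333×82/59 = 6706.3955 rpm, sense flips to −
mesh 4 [15T→15T]: ω = 6706.3955×15/15 = 6706.3955 rpm, sense flips to +
mesh 5 [95T→26T]: ω = 6706.3955×95/26 = 24504.1373 rpm, sense flips to −
signed output speed = -24504.1373 rpm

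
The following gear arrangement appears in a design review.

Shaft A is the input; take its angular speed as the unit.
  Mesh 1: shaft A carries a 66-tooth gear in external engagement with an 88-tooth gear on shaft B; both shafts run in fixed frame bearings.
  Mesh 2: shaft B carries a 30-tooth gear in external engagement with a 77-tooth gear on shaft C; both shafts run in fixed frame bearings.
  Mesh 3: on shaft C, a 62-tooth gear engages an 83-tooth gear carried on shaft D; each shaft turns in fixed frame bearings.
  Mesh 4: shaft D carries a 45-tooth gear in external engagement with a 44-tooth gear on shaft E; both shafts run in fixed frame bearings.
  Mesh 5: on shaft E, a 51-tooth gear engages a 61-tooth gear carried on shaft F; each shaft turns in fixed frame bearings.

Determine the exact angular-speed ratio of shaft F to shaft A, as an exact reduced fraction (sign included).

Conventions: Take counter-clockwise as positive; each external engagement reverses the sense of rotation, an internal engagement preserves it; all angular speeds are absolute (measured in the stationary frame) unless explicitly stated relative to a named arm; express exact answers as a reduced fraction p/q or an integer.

-3201525/17153444

class = fixed-axis compound train [5 meshes; 5 ratios multiply, 5 sense flips]
mesh 1 [66T→88T]: running ratio 3/4, sense −
mesh 2 [30T→77T]: running ratio 45/154, sense +
mesh 3 [62T→83T]: running ratio 1395/6391, sense −
mesh 4 [45T→44T]: running ratio 62775/281204, sense +
mesh 5 [51T→61T]: running ratio 3201525/17153444, sense −
ω_out/ω_in = -3201525/17153444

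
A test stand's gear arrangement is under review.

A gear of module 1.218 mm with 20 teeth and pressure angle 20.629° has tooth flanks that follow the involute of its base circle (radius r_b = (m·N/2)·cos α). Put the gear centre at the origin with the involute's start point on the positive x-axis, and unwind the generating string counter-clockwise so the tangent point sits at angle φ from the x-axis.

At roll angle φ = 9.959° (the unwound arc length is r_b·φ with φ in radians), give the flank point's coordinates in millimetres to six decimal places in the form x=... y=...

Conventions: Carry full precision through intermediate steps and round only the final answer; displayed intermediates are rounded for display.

x=11.569933 y=0.019894

class = single-mesh tooth geometry [base-circle involute, m = 1.218, 20T]
pitch radius r_p = m·N/2 = 1.218·20/2 = 12.180000
base radius r_b = r_p·cos α = 12.180000·cos 20.629° = 11.399035
roll angle φ = 9.959° = 0.17381734 rad
x = r_b·(cos φ + φ·sin φ) = 11.569933
y = r_b·(sin φ − φ·cos φ) = 0.019894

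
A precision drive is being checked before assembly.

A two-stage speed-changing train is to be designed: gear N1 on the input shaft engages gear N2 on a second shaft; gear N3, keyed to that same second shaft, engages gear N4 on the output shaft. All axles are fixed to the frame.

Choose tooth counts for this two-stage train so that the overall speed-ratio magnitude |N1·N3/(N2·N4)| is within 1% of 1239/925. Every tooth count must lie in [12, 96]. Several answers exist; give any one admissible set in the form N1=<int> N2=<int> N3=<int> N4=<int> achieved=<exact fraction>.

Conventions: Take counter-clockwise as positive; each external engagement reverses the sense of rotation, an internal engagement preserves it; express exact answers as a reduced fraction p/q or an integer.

2-stage fixed-axis compound train for ratio 1239/925
target = 1239/925 in lowest terms: an exact hit needs N1·N3 = k·1239 and N2·N4 = k·925 for one integer k, every count in [12, 96]; additionally prefer no 1:1 stage (N1 ≠ N2, N3 ≠ N4)
k = 1: N1·N3 = 1239 = 21·59, N2·N4 = 925 = 25·37
achieved = 21·59/(25·37) = 1239/925; |achieved − target| = 0 ≤ 1239/92500 ✓

N1=21 N2=25 N3=59 N4=37 achieved=1239/925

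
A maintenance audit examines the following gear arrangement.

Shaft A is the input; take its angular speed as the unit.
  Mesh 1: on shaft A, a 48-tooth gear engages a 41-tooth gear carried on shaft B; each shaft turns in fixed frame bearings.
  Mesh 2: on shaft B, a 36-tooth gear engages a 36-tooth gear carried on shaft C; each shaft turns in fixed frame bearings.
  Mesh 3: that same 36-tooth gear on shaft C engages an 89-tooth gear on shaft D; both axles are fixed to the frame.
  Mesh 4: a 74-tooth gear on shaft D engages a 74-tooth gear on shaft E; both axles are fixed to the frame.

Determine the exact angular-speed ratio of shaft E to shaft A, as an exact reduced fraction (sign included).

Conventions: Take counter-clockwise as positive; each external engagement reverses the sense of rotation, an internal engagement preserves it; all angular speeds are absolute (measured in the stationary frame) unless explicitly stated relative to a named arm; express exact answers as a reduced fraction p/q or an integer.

1728/3649

class = fixed-axis compound train [4 meshes; 4 ratios multiply, 4 sense flips]
mesh 1 [48T→41T]: running ratio 48/41, sense −
mesh 2 [36T→36T]: running ratio 48/41, sense +
mesh 3 [36T→89T]: running ratio 1728/3649, sense −
mesh 4 [74T→74T]: running ratio 1728/3649, sense +
ω_out/ω_in = 1728/3649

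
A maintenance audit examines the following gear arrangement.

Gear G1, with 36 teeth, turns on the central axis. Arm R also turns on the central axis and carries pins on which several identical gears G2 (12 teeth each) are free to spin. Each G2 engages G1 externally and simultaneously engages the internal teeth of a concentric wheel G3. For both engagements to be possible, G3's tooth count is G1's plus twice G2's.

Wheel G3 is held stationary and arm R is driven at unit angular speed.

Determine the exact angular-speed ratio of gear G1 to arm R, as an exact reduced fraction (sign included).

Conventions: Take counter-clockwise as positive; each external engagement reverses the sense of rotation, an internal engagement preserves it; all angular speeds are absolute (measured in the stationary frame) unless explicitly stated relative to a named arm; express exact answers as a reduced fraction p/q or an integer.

8/3

recognized (axles ride arm R): planetary set, 36/12/60 teeth
ring teeth: 36 + 2·12 = 60
36(ω_sun−ω_arm) = −60(ω_ring−ω_arm),  ω_ring = 0, ω_arm = 1
ω_sun = 1 − (60/36)(0−1) = 8/3
ω_out/ω_in = 8/3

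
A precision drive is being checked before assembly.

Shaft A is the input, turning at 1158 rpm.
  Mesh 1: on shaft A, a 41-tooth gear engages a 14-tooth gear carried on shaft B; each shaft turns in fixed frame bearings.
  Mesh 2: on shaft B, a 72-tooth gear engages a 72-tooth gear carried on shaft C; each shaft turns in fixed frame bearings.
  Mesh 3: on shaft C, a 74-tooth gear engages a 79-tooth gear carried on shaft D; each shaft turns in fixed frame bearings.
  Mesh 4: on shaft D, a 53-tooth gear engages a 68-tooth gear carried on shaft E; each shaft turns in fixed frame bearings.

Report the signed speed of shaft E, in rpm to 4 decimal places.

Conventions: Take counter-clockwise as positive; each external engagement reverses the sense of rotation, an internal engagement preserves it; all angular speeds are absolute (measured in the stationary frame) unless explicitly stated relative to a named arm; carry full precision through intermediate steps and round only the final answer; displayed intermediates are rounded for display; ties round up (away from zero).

+2475.9163 rpm

topology: fixed-axis compound train — 4 meshes, A→E
mesh 1 [41T→14T]: ω = 1158.0000×41/14 = 3391.2857 rpm, sense flips to −
mesh 2 [72T→72T]: ω = 3391.2857×72/72 = 3391.2857 rpm, sense flips to +
mesh 3 [74T→79T]: ω = 3391.2857×74/79 = 3176.6474 rpm, sense flips to −
mesh 4 [53T→68T]: ω = 3176.6474×53/68 = 2475.9163 rpm, sense flips to +
signed output speed = +2475.9163 rpm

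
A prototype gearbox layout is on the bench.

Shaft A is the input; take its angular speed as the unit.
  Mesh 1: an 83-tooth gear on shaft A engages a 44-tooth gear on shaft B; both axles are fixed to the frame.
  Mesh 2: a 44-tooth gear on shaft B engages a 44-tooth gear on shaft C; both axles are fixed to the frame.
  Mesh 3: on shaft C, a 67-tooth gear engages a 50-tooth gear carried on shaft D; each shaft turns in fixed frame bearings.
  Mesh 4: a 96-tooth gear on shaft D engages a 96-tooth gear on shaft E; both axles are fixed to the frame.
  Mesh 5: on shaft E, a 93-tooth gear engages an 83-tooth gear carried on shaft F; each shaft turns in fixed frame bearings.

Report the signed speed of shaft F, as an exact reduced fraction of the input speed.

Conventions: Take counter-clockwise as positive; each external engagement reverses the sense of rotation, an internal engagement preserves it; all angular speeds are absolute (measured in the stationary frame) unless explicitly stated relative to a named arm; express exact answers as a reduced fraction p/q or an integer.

-6231/2200

5-mesh fixed-axis compound train (all bearings frame-fixed)
mesh 1 [83T→44T]: |ω|/ω_in = 1×83/44 = 83/44, sense flips to −
mesh 2 [44T→44T]: |ω|/ω_in = (83/44)×44/44 = 83/44, sense flips to +
mesh 3 [67T→50T]: |ω|/ω_in = (83/44)×67/50 = 5561/2200, sense flips to −
mesh 4 [96T→96T]: |ω|/ω_in = (5561/2200)×96/96 = 5561/2200, sense flips to +
mesh 5 [93T→83T]: |ω|/ω_in = (5561/2200)×93/83 = 6231/2200, sense flips to −
signed output speed (× input speed) = -6231/2200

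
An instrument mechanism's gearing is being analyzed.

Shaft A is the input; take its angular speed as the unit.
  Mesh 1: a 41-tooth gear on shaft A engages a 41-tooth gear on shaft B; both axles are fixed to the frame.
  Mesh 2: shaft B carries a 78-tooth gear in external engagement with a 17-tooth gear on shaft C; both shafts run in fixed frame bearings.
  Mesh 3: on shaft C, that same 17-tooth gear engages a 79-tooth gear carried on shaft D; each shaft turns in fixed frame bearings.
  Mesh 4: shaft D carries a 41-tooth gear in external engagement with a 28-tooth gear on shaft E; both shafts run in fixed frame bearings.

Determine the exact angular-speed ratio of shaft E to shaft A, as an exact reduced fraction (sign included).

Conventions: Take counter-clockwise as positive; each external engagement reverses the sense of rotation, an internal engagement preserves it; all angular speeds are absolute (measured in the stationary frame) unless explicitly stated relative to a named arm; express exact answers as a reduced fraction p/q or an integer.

1599/1106

class = fixed-axis compound train [4 meshes; 4 ratios multiply, 4 sense flips]
mesh 1 [41T→41T]: running ratio 1, sense −
mesh 2 [78T→17T]: running ratio 78/17, sense +
mesh 3 [17T→79T]: running ratio 78/79, sense −
mesh 4 [41T→28T]: running ratio 1599/1106, sense +
ω_out/ω_in = 1599/1106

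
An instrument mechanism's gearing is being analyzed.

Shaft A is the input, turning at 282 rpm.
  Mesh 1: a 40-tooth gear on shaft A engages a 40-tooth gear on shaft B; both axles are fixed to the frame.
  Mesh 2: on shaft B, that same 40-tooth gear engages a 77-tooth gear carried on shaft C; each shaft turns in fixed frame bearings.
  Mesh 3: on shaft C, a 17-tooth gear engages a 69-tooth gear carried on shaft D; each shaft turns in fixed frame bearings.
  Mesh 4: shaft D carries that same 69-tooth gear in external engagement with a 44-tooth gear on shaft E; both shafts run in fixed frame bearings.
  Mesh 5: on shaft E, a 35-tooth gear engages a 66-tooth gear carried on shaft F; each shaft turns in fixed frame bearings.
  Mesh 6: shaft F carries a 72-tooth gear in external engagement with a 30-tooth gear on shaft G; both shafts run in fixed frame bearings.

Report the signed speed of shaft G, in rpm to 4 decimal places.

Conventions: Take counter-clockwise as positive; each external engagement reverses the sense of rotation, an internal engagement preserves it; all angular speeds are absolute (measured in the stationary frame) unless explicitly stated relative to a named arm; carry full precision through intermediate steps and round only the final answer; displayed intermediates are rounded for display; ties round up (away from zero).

recognized (7 fixed axles, 6 meshes): fixed-axis compound train
mesh 1 [40T→40T]: ω = 282.0000×40/40 = 282.0000 rpm, sense flips to −
mesh 2 [40T→77T]: ω = 282.0000×40/77 = 146.4935 rpm, sense flips to +
mesh 3 [17T→69T]: ω = 146.4935×17/69 = 36.0926 rpm, sense flips to −
mesh 4 [69T→44T]: ω = 36.0926×69/44 = 56.5998 rpm, sense flips to +
mesh 5 [35T→66T]: ω = 56.5998×35/66 = 30.0150 rpm, sense flips to −
mesh 6 [72T→30T]: ω = 30.0150×72/30 = 72.0361 rpm, sense flips to +
signed output speed = +72.0361 rpm

+72.0361 rpm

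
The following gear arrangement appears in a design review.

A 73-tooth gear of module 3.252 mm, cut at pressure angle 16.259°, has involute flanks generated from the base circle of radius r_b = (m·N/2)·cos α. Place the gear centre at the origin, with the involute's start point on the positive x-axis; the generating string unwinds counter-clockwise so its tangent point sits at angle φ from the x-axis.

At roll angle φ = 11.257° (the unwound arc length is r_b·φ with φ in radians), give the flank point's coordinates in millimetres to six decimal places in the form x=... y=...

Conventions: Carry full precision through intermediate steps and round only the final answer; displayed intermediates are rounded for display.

topology: single-mesh involute geometry — m = 3.252, N = 73
pitch radius r_p = m·N/2 = 3.252·73/2 = 118.698000
base radius r_b = r_p·cos α = 118.698000·cos 16.259° = 113.950779
roll angle φ = 11.257° = 0.19647171 rad
x = r_b·(cos φ + φ·sin φ) = 116.128915
y = r_b·(sin φ − φ·cos φ) = 0.286958

x=116.128915 y=0.286958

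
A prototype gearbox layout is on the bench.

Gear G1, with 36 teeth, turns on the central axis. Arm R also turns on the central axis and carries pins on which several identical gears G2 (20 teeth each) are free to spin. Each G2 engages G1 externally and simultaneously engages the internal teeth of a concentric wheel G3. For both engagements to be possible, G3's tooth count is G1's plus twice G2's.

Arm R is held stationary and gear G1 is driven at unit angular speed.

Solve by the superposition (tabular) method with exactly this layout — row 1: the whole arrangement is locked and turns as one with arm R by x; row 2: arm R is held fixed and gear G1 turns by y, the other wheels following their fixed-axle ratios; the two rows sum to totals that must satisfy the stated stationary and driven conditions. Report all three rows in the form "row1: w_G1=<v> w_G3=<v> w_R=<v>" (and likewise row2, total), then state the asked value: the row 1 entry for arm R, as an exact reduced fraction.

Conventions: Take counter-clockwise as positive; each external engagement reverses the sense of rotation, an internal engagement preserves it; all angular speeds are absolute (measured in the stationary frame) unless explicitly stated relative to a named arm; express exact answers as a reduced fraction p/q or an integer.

class = planetary set [G3 = 36+2·20 = 76; Willis about the carrier]
row 1 (train locked, turned with arm): all members turn x
superposition row 2 [arm held]: sun y, ring −(36/76)·y, arm 0
boundary: total ω_arm = x = 0 and total ω_sun = x + y = 1  ⇒  y = 1, x = 0
row 2 ring = −(36/76)·1 = -9/19
totals (row 1 + row 2): sun 0 + 1 = 1, ring 0 + (-9/19) = -9/19, arm 0 + 0 = 0
asked cell (row1, arm) = 0

row1: w_G1=0 w_G3=0 w_R=0
row2: w_G1=1 w_G3=-9/19 w_R=0
total: w_G1=1 w_G3=-9/19 w_R=0
asked value: 0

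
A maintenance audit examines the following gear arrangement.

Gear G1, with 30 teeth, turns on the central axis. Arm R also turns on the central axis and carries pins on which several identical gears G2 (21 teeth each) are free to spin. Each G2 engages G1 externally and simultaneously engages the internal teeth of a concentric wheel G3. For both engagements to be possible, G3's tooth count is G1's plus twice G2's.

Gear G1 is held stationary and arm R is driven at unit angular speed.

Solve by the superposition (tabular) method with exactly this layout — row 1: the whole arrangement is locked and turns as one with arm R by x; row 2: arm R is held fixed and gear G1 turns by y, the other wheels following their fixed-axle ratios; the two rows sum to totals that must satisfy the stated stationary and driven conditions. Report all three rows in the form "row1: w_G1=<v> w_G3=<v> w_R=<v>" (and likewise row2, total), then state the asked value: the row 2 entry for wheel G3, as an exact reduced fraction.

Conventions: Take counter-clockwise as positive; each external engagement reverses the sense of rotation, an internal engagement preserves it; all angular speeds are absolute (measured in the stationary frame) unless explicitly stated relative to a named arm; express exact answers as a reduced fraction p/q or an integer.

row1: w_G1=1 w_G3=1 w_R=1
row2: w_G1=-1 w_G3=5/12 w_R=0
total: w_G1=0 w_G3=17/12 w_R=1
asked value: 5/12

planetary set (30T centre, 21T on arm, 72T internal) — Willis relation
row 1: whole set turns with the arm by x
row 2 — arm fixed, fixed-axis ratios: sun y, ring −(30/72)·y, arm 0
boundary: total ω_sun = x + y = 0 and total ω_arm = x = 1  ⇒  y = -1, x = 1
row 2 ring = −(30/72)·(-1) = 5/12
totals (row 1 + row 2): sun 1 + (-1) = 0, ring 1 + 5/12 = 17/12, arm 1 + 0 = 1
asked cell (row2, ring) = 5/12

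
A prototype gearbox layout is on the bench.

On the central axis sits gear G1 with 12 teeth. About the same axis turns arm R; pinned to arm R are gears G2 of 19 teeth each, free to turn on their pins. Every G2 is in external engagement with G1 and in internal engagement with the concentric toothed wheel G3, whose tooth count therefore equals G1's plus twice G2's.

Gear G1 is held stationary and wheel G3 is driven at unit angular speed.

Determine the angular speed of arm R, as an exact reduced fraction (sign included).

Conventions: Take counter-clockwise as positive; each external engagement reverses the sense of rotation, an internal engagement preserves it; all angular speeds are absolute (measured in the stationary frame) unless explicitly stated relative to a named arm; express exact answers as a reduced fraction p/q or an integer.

25/31

topology: planetary set — G1 12T / G2 19T / G3 50T, arm = carrier (Willis)
ring teeth: 12 + 2·19 = 50
12(ω_sun−ω_arm) = −50(ω_ring−ω_arm),  ω_sun = 0, ω_ring = 1
12(0−ω_arm) = −50(1−ω_arm)  ⇒  62·ω_arm = 50  ⇒  ω_arm = 25/31
exact speed ratio = 25/31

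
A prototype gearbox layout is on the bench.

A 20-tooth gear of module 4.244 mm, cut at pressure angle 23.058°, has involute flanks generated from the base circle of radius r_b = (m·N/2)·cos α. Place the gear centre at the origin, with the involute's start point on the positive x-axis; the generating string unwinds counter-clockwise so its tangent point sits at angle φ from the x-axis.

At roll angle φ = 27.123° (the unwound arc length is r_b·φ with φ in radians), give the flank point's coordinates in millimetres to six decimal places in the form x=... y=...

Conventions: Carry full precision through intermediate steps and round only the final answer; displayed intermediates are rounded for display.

single-mesh involute tooth geometry (20T wheel at module 4.244)
pitch radius r_p = m·N/2 = 4.244·20/2 = 42.440000
base radius r_b = r_p·cos α = 42.440000·cos 23.058° = 39.049420
roll angle φ = 27.123° = 0.47338565 rad
x = r_b·(cos φ + φ·sin φ) = 43.182701
y = r_b·(sin φ − φ·cos φ) = 1.350128

x=43.182701 y=1.350128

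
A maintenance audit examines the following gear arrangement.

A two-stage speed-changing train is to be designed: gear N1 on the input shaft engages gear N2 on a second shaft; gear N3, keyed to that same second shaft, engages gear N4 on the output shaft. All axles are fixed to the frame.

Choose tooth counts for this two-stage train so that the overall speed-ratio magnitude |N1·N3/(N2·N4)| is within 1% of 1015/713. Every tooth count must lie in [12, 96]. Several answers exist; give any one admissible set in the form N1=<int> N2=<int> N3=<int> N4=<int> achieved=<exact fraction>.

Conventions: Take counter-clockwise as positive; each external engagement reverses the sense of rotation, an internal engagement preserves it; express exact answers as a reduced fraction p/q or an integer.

topology: fixed-axis compound train — 2 stages, target 1015/713
target = 1015/713 in lowest terms: an exact hit needs N1·N3 = k·1015 and N2·N4 = k·713 for one integer k, every count in [12, 96]; additionally prefer no 1:1 stage (N1 ≠ N2, N3 ≠ N4)
k = 1: N1·N3 = 1015 = 29·35, N2·N4 = 713 = 23·31
achieved = 29·35/(23·31) = 1015/713; |achieved − target| = 0 ≤ 203/14260 ✓

N1=29 N2=23 N3=35 N4=31 achieved=1015/713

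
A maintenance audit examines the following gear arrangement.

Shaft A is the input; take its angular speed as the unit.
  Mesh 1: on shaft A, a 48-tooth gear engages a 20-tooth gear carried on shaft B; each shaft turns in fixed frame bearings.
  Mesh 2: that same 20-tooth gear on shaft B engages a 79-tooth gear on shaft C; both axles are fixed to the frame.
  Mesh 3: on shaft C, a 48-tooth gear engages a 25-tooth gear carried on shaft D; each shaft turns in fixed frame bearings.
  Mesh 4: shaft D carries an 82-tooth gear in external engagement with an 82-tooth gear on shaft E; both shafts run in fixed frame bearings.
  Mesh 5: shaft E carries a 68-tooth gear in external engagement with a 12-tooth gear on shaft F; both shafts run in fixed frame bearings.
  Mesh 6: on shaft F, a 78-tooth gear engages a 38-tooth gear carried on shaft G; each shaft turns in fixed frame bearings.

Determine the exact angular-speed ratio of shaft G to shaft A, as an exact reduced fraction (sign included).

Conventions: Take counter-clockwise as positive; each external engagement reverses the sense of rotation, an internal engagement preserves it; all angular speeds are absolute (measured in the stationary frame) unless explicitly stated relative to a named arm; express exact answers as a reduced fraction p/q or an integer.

509184/37525

class = fixed-axis compound train [6 meshes; 6 ratios multiply, 6 sense flips]
mesh 1 [48T→20T]: running ratio 12/5, sense −
mesh 2 [20T→79T]: running ratio 48/79, sense +
mesh 3 [48T→25T]: running ratio 2304/1975, sense −
mesh 4 [82T→82T]: running ratio 2304/1975, sense +
mesh 5 [68T→12T]: running ratio 13056/1975, sense −
mesh 6 [78T→38T]: running ratio 509184/37525, sense +
ω_out/ω_in = 509184/37525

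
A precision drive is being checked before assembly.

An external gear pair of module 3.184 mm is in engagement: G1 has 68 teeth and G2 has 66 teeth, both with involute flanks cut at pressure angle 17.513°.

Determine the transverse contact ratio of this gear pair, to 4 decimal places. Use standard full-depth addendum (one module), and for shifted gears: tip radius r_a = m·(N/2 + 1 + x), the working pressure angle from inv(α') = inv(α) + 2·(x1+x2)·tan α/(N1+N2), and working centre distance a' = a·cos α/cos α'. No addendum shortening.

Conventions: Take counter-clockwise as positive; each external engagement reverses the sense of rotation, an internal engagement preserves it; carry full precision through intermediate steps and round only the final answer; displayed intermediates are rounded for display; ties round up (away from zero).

recognized (one external pair, fixed centres): single-mesh tooth geometry, m = 3.184, N1 = 68, N2 = 66
base radii: r_b1 = 103.238193, r_b2 = 100.201776
tip radii: r_a1 = 111.440000, r_a2 = 108.256000
no profile shift: α' = α, a' = a
action lengths: √(r_a1²−r_b1²) = 41.961280, √(r_a2²−r_b2²) = 40.975183
base pitch p_b = π·m·cos α = 9.539187
CR = (41.961280 + 40.975183 − 213.328000·sin 17.51300°)/9.539187 = 1.964668
contact ratio ≈ 1.9647

1.9647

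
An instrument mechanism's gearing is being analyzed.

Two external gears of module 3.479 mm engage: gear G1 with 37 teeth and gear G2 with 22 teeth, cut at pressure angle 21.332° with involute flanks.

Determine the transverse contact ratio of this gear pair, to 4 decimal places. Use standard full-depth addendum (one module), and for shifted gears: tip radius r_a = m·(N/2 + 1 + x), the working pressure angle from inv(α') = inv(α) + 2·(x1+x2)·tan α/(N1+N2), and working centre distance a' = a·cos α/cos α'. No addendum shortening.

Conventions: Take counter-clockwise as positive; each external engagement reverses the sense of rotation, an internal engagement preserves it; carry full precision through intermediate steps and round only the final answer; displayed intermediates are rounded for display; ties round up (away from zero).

1.5859

topology: single-mesh involute geometry — m = 3.479, 37T/22T pair
base radii: r_b1 = 59.951978, r_b2 = 35.647122
tip radii: r_a1 = 67.840500, r_a2 = 41.748000
no profile shift: α' = α, a' = a
action lengths: √(r_a1²−r_b1²) = 31.750492, √(r_a2²−r_b2²) = 21.729662
base pitch p_b = π·m·cos α = 10.180794
CR = (31.750492 + 21.729662 − 102.630500·sin 21.33200°)/10.180794 = 1.585937
contact ratio ≈ 1.5859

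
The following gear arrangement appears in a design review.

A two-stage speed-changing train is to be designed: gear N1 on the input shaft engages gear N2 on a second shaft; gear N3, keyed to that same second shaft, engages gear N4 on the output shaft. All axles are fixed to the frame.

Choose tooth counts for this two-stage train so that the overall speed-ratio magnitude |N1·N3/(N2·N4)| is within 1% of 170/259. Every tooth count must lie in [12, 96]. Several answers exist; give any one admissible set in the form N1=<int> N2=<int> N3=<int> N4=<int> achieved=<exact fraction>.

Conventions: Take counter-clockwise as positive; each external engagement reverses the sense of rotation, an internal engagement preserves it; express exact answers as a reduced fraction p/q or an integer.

topology: fixed-axis compound train — 2 stages, target 170/259
target = 170/259 in lowest terms: an exact hit needs N1·N3 = k·170 and N2·N4 = k·259 for one integer k, every count in [12, 96]; additionally prefer no 1:1 stage (N1 ≠ N2, N3 ≠ N4)
k = 1: no 1:1-free in-range split of k·170 and k·259 into factor pairs; take k = 2
k = 2: N1·N3 = 340 = 17·20, N2·N4 = 518 = 14·37
achieved = 17·20/(14·37) = 170/259; |achieved − target| = 0 ≤ 17/2590 ✓

N1=17 N2=14 N3=20 N4=37 achieved=170/259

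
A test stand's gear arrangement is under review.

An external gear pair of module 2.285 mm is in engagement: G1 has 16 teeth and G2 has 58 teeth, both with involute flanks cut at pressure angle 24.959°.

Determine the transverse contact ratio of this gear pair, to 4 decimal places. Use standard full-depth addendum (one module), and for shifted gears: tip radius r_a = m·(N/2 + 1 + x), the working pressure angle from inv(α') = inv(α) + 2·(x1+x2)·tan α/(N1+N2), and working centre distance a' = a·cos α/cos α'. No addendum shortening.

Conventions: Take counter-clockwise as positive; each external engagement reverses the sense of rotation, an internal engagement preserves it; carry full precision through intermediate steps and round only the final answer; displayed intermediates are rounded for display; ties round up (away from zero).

recognized (one external pair, fixed centres): single-mesh tooth geometry, m = 2.285, N1 = 16, N2 = 58
base radii: r_b1 = 16.572830, r_b2 = 60.076510
tip radii: r_a1 = 20.565000, r_a2 = 68.550000
no profile shift: α' = α, a' = a
action lengths: √(r_a1²−r_b1²) = 12.176228, √(r_a2²−r_b2²) = 33.013868
base pitch p_b = π·m·cos α = 6.508135
CR = (12.176228 + 33.013868 − 84.545000·sin 24.95900°)/6.508135 = 1.461966
contact ratio ≈ 1.4620

1.4620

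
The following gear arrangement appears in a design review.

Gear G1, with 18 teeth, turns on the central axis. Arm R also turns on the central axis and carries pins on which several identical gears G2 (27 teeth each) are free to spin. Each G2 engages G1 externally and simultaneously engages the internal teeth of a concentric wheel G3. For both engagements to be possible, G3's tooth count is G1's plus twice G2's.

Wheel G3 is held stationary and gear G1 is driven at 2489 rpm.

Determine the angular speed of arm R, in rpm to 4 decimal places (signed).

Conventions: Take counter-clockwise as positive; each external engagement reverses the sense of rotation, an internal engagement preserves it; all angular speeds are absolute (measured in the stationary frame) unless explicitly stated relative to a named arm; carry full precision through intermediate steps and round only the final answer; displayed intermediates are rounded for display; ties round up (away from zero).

+497.8000 rpm

recognized (axles ride arm R): planetary set, 18/27/72 teeth
normalise by the input: solve with ω_sun = 1, then scale by 2489 rpm
ring teeth: 18 + 2·27 = 72
18(ω_sun−ω_arm) = −72(ω_ring−ω_arm),  ω_ring = 0, ω_sun = 1
18(1−ω_arm) = −72(0−ω_arm)  ⇒  90·ω_arm = 18  ⇒  ω_arm = 1/5
scale: ω_arm = 1/5 × 2489 rpm = +497.8000 rpm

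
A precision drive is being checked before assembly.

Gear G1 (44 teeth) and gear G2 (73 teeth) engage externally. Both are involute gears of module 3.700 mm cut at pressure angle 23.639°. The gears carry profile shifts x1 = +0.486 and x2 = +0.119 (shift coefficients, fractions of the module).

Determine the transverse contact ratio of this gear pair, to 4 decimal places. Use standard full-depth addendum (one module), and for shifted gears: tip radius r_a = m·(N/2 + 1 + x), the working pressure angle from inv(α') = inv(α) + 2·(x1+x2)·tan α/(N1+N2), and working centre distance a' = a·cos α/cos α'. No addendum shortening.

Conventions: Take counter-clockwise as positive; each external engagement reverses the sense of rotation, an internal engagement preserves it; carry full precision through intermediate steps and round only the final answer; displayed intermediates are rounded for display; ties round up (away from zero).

1.5305

class = single-mesh tooth geometry [involute pair 44T × 73T, m = 3.700]
base radii: r_b1 = 74.569727, r_b2 = 123.717956
tip radii: r_a1 = 86.898200, r_a2 = 139.190300
inv(α') = inv(23.639°) + 2·(+0.486+0.119)·tan α/(44+73) = 0.02964836  ⇒  α' = 24.91350°
a' = a·cos α / cos α' = 216.4500·cos 23.639°/cos 24.91350° = 218.632584
action lengths: √(r_a1²−r_b1²) = 44.616735, √(r_a2²−r_b2²) = 63.779362
base pitch p_b = π·m·cos α = 10.648532
CR = (44.616735 + 63.779362 − 218.632584·sin 24.91350°)/10.648532 = 1.530467
contact ratio ≈ 1.5305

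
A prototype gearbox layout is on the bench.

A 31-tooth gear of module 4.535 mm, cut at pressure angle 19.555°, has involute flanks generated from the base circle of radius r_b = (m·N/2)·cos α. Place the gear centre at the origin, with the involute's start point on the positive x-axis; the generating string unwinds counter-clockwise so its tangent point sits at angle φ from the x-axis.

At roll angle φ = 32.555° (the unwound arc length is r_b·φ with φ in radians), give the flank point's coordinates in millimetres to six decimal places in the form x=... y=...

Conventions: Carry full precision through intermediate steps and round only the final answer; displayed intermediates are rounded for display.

recognized (one wheel, involute flank): single-mesh tooth geometry, m = 4.535, N = 31
pitch radius r_p = m·N/2 = 4.535·31/2 = 70.292500
base radius r_b = r_p·cos α = 70.292500·cos 19.555° = 66.238073
roll angle φ = 32.555° = 0.56819194 rad
x = r_b·(cos φ + φ·sin φ) = 76.082670
y = r_b·(sin φ − φ·cos φ) = 3.920898

x=76.082670 y=3.920898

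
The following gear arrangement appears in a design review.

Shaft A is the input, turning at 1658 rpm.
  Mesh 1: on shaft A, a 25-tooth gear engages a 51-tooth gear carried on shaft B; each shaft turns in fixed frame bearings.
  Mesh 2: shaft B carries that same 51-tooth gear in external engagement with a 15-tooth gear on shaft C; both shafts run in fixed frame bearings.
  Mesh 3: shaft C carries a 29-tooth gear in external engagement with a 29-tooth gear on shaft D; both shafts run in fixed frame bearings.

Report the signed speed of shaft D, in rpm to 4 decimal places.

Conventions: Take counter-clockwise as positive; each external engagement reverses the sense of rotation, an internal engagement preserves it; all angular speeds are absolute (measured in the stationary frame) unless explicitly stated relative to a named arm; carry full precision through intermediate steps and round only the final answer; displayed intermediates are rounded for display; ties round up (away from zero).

topology: fixed-axis compound train — 3 meshes, A→D
mesh 1 [25T→51T]: ω = 1658.0000×25/51 = 812.7451 rpm, sense flips to −
mesh 2 [51T→15T]: ω = 812.7451×51/15 = 2763.3333 rpm, sense flips to +
mesh 3 [29T→29T]: ω = 2763.3333×29/29 = 2763.3333 rpm, sense flips to −
signed output speed = -2763.3333 rpm

-2763.3333 rpm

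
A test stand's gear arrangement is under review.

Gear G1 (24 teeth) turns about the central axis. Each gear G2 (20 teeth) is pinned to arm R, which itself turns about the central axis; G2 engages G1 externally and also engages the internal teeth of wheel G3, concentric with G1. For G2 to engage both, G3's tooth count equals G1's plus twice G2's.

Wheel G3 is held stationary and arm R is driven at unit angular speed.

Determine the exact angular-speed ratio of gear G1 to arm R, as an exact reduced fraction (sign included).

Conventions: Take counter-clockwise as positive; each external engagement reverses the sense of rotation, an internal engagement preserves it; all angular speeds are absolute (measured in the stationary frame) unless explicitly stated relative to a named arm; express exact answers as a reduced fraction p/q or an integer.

11/3

topology: planetary set — G1 24T / G2 20T / G3 64T, arm = carrier (Willis)
ring teeth: 24 + 2·20 = 64
24(ω_sun−ω_arm) = −64(ω_ring−ω_arm),  ω_ring = 0, ω_arm = 1
ω_sun = 1 − (64/24)(0−1) = 11/3
ω_out/ω_in = 11/3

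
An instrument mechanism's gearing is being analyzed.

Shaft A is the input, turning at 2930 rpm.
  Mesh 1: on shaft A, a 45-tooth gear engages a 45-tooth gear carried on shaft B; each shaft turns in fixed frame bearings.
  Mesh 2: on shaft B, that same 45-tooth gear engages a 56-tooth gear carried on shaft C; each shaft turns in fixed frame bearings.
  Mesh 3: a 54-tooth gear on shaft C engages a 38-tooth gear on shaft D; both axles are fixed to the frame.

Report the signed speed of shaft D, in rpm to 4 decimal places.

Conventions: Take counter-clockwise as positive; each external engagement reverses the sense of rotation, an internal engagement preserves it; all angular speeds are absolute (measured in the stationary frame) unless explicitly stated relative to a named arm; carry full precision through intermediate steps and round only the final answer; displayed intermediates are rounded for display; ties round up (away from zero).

-3345.8177 rpm

topology: fixed-axis compound train — 3 meshes, A→D
mesh 1 [45T→45T]: ω = 2930.0000×45/45 = 2930.0000 rpm, sense flips to −
mesh 2 [45T→56T]: ω = 2930.0000×45/56 = 2354.4643 rpm, sense flips to +
mesh 3 [54T→38T]: ω = 2354.4643×54/38 = 3345.8177 rpm, sense flips to −
signed output speed = -3345.8177 rpm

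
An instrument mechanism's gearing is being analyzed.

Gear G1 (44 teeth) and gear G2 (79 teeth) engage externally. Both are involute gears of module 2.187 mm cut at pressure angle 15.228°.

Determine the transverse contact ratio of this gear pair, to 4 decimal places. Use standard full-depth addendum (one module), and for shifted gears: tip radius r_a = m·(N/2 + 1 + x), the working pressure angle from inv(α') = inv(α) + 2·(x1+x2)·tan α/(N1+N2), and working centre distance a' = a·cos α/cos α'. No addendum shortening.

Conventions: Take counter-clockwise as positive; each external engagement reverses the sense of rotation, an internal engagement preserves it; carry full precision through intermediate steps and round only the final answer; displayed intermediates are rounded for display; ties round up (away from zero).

topology: single-mesh involute geometry — m = 2.187, 44T/79T pair
base radii: r_b1 = 46.424633, r_b2 = 83.353319
tip radii: r_a1 = 50.301000, r_a2 = 88.573500
no profile shift: α' = α, a' = a
action lengths: √(r_a1²−r_b1²) = 19.363472, √(r_a2²−r_b2²) = 29.958123
base pitch p_b = π·m·cos α = 6.629422
CR = (19.363472 + 29.958123 − 134.500500·sin 15.22800°)/6.629422 = 2.110832
contact ratio ≈ 2.1108

2.1108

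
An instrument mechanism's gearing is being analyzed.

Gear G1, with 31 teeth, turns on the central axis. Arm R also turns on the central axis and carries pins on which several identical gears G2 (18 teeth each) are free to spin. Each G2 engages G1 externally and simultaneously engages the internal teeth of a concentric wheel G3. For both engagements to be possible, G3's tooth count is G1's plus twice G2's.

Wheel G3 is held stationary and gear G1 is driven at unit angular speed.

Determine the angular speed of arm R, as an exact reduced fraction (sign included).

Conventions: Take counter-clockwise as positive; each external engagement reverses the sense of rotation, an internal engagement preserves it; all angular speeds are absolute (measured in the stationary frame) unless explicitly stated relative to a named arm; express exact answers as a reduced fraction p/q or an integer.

planetary set (31T centre, 18T on arm, 67T internal) — Willis relation
ring teeth: 31 + 2·18 = 67
31(ω_sun−ω_arm) = −67(ω_ring−ω_arm),  ω_ring = 0, ω_sun = 1
31(1−ω_arm) = −67(0−ω_arm)  ⇒  98·ω_arm = 31  ⇒  ω_arm = 31/98
exact speed ratio = 31/98

31/98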